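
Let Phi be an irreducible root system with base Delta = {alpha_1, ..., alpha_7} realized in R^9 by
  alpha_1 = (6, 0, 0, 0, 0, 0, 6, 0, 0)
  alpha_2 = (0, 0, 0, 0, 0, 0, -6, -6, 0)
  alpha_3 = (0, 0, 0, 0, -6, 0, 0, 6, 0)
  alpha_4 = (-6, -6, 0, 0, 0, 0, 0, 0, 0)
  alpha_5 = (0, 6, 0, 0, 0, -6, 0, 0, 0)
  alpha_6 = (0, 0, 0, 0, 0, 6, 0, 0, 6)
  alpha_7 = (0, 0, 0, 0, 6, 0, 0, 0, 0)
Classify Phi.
Compute the Cartan integers a_ij = 2(alpha_i, alpha_j)/(alpha_j, alpha_j); the resulting 7x7 Cartan matrix is
[[2, -1, 0, -1, 0, 0, 0], [-1, 2, -1, 0, 0, 0, 0], [0, -1, 2, 0, 0, 0, -2], [-1, 0, 0, 2, -1, 0, 0], [0, 0, 0, -1, 2, -1, 0], [0, 0, 0, 0, -1, 2, 0], [0, 0, -1, 0, 0, 0, 2]].
The roots have two lengths (squared-length ratio 2:1); the short ones are alpha_{7}. The associated Dynkin diagram is a chain of 7 nodes with a double edge at one end; the terminal node there is the unique short simple root (B_7), so the type is B_7 (the algebra so(15)).

B7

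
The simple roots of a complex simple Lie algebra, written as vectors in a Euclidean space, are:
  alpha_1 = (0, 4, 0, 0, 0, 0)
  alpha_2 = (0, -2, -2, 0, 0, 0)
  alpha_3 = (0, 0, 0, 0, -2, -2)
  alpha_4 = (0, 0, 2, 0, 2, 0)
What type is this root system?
C4

Compute the Cartan integers a_ij = 2(alpha_i, alpha_j)/(alpha_j, alpha_j); the resulting 4x4 Cartan matrix is
[[2, -2, 0, 0], [-1, 2, 0, -1], [0, 0, 2, -1], [0, -1, -1, 2]].
The roots have two lengths (squared-length ratio 2:1); the short ones are alpha_{2,3,4}. The associated Dynkin diagram is a chain of 4 nodes with a double edge at one end; the terminal node there is the unique long simple root (C_4), so the type is C_4 (the algebra sp(8)).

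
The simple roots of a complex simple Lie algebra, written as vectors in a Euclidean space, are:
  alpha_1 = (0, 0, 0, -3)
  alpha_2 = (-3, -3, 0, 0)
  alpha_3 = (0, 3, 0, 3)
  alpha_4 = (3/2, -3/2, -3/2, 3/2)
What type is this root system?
Compute the Cartan integers a_ij = 2(alpha_i, alpha_j)/(alpha_j, alpha_j); the resulting 4x4 Cartan matrix is
[[2, 0, -1, -1], [0, 2, -1, 0], [-2, -1, 2, 0], [-1, 0, 0, 2]].
The roots have two lengths (squared-length ratio 2:1); the short ones are alpha_{1,4}. The associated Dynkin diagram is a chain of 4 nodes with a double edge between the middle two (F_4), so the type is F_4.

F_4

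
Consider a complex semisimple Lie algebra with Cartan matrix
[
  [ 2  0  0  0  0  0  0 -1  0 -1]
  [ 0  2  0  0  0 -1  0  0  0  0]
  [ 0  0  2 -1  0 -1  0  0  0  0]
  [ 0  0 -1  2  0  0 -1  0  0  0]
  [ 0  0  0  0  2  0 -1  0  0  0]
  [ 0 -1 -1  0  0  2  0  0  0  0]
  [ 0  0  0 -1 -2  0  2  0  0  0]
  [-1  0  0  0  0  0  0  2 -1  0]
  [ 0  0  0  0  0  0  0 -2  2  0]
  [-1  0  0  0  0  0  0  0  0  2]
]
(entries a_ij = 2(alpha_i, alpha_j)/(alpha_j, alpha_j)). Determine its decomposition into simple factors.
The diagram associated to this matrix has two connected components: the simple roots {alpha_2, alpha_3, alpha_4, alpha_5, alpha_6, alpha_7} form a chain of 6 nodes with a double edge at one end; the terminal node there is the unique short simple root (B_6), and {alpha_1, alpha_8, alpha_9, alpha_10} form a chain of 4 nodes with a double edge at one end; the terminal node there is the unique long simple root (C_4). A semisimple Lie algebra decomposes uniquely as the direct sum of simple ideals, one per connected component of its Dynkin diagram, so g ≅ B_6 ⊕ C_4 (dimension 78 + 36 = 114).

B_6 + C_4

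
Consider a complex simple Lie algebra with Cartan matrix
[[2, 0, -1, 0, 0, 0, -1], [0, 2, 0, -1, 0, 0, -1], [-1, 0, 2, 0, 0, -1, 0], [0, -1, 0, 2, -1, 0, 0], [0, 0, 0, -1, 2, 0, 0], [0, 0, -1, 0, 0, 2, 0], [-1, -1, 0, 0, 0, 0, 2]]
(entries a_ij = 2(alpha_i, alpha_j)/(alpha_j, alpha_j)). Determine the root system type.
The matrix has rank 7 with 2's on the diagonal. Reading the off-diagonal entries as Dynkin edges (a single edge where a_ij = a_ji = -1; a double or triple edge where a_ij * a_ji = 2 or 3), the diagram is a chain of 7 nodes with single edges (A_7). One simple-root ordering that puts it in standard form is (alpha_6, alpha_3, alpha_1, alpha_7, alpha_2, alpha_4, alpha_5). So the algebra is type A_7, i.e. sl(8).

A7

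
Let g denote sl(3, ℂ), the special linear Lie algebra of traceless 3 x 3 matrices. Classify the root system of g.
This is sl(3), which has dimension 3^2 - 1 = 8 and rank 3 - 1 = 2 (a Cartan subalgebra is the diagonal traceless matrices). In the classification of classical Lie algebras, the special linear algebra sl(n+1) has type A_n; here n = 2, so the Dynkin diagram is a chain of 2 nodes with single edges (A_2). Hence the type is A_2.

A_2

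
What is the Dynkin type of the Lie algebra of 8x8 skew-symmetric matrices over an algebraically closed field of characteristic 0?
This is so(8) with 8 even, which has dimension 8(8-1)/2 = 28 and rank 8/2 = 4. In the classification of classical Lie algebras, the orthogonal algebra so(2n) in an even number of variables has type D_n; here n = 4, so the Dynkin diagram is a chain of 2 nodes with a fork of two nodes at one end (D_4). Hence the type is D_4.

type D_4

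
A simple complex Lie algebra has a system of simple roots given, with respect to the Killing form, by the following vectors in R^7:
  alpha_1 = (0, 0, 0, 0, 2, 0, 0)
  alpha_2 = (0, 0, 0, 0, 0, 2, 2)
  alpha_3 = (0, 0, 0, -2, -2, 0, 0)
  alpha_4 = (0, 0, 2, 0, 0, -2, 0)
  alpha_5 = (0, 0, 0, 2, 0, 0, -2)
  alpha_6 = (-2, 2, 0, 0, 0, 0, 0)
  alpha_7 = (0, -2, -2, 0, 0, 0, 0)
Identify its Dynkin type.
Compute the Cartan integers a_ij = 2(alpha_i, alpha_j)/(alpha_j, alpha_j); the resulting 7x7 Cartan matrix is
[[2, 0, -1, 0, 0, 0, 0], [0, 2, 0, -1, -1, 0, 0], [-2, 0, 2, 0, -1, 0, 0], [0, -1, 0, 2, 0, 0, -1], [0, -1, -1, 0, 2, 0, 0], [0, 0, 0, 0, 0, 2, -1], [0, 0, 0, -1, 0, -1, 2]].
The roots have two lengths (squared-length ratio 2:1); the short ones are alpha_{1}. The associated Dynkin diagram is a chain of 7 nodes with a double edge at one end; the terminal node there is the unique short simple root (B_7), so the type is B_7 (the algebra so(15)).

B_7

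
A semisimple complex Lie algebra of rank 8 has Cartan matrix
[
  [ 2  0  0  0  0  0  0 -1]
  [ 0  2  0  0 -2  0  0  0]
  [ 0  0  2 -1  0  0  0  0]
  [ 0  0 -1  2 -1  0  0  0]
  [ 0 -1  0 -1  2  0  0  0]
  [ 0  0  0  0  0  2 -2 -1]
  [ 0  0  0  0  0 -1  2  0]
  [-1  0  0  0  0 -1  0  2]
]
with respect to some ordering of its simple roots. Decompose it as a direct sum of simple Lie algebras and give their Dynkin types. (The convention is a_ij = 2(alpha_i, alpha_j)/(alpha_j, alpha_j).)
The diagram associated to this matrix has two connected components: the simple roots {alpha_1, alpha_6, alpha_7, alpha_8} form a chain of 4 nodes with a double edge at one end; the terminal node there is the unique short simple root (B_4), and {alpha_2, alpha_3, alpha_4, alpha_5} form a chain of 4 nodes with a double edge at one end; the terminal node there is the unique long simple root (C_4). A semisimple Lie algebra decomposes uniquely as the direct sum of simple ideals, one per connected component of its Dynkin diagram, so g ≅ B_4 ⊕ C_4 (dimension 36 + 36 = 72).

B4 + C4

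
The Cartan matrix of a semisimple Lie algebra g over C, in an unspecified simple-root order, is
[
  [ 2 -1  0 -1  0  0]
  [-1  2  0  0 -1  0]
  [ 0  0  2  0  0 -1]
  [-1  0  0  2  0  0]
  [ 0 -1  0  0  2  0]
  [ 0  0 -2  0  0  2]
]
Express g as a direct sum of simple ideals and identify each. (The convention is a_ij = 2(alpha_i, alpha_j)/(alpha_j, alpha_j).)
A_4 + B_2

The diagram associated to this matrix has two connected components: the simple roots {alpha_1, alpha_2, alpha_4, alpha_5} form a chain of 4 nodes with single edges (A_4), and {alpha_3, alpha_6} form a chain of 2 nodes with a double edge at one end; the terminal node there is the unique short simple root (B_2). A semisimple Lie algebra decomposes uniquely as the direct sum of simple ideals, one per connected component of its Dynkin diagram, so g ≅ A_4 ⊕ B_2 (dimension 24 + 10 = 34).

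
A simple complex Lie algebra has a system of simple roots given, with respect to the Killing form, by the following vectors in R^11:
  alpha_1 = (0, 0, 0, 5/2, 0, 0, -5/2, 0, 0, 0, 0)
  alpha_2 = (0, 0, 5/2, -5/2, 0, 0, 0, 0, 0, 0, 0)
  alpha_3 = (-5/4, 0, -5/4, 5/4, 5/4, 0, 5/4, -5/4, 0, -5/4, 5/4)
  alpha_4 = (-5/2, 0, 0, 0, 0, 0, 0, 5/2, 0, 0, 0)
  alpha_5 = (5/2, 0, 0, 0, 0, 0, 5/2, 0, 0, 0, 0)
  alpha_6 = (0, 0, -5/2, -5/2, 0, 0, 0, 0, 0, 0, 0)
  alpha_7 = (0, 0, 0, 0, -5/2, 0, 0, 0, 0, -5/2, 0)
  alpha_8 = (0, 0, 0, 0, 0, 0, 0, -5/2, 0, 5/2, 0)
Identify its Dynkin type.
E_8

Compute the Cartan integers a_ij = 2(alpha_i, alpha_j)/(alpha_j, alpha_j); the resulting 8x8 Cartan matrix is
[[2, -1, 0, 0, -1, -1, 0, 0], [-1, 2, -1, 0, 0, 0, 0, 0], [0, -1, 2, 0, 0, 0, 0, 0], [0, 0, 0, 2, -1, 0, 0, -1], [-1, 0, 0, -1, 2, 0, 0, 0], [-1, 0, 0, 0, 0, 2, 0, 0], [0, 0, 0, 0, 0, 0, 2, -1], [0, 0, 0, -1, 0, 0, -1, 2]].
All simple roots have the same length, so the diagram is simply laced. The associated Dynkin diagram is a chain of 7 nodes with one extra node attached to the third node from one end (E_8), so the type is E_8.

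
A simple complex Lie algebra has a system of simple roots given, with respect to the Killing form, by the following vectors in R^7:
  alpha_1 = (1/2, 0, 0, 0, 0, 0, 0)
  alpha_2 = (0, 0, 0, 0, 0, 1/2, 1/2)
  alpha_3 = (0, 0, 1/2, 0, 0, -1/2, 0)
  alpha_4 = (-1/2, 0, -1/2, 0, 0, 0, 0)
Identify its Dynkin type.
Compute the Cartan integers a_ij = 2(alpha_i, alpha_j)/(alpha_j, alpha_j); the resulting 4x4 Cartan matrix is
[[2, 0, 0, -1], [0, 2, -1, 0], [0, -1, 2, -1], [-2, 0, -1, 2]].
The roots have two lengths (squared-length ratio 2:1); the short ones are alpha_{1}. The associated Dynkin diagram is a chain of 4 nodes with a double edge at one end; the terminal node there is the unique short simple root (B_4), so the type is B_4 (the algebra so(9)).

type B_4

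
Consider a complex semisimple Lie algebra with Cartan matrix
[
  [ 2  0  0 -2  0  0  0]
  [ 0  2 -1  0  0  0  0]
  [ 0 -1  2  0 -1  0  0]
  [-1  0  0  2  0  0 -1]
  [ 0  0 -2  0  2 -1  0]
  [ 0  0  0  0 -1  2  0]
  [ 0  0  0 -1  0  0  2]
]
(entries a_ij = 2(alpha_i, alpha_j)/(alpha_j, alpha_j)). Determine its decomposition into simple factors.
type C_3 ⊕ type F_4

The diagram associated to this matrix has two connected components: the simple roots {alpha_1, alpha_4, alpha_7} form a chain of 3 nodes with a double edge at one end; the terminal node there is the unique long simple root (C_3), and {alpha_2, alpha_3, alpha_5, alpha_6} form a chain of 4 nodes with a double edge between the middle two (F_4). A semisimple Lie algebra decomposes uniquely as the direct sum of simple ideals, one per connected component of its Dynkin diagram, so g ≅ C_3 ⊕ F_4 (dimension 21 + 52 = 73).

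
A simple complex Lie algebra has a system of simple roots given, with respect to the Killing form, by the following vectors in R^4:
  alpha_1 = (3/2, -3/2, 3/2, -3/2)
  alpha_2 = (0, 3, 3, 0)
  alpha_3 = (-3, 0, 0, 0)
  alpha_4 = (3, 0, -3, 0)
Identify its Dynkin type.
Compute the Cartan integers a_ij = 2(alpha_i, alpha_j)/(alpha_j, alpha_j); the resulting 4x4 Cartan matrix is
[[2, 0, -1, 0], [0, 2, 0, -1], [-1, 0, 2, -1], [0, -1, -2, 2]].
The roots have two lengths (squared-length ratio 2:1); the short ones are alpha_{1,3}. The associated Dynkin diagram is a chain of 4 nodes with a double edge between the middle two (F_4), so the type is F_4.

F4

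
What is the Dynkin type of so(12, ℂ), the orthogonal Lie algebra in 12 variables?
type D_6

This is so(12) with 12 even, which has dimension 12(12-1)/2 = 66 and rank 12/2 = 6. In the classification of classical Lie algebras, the orthogonal algebra so(2n) in an even number of variables has type D_n; here n = 6, so the Dynkin diagram is a chain of 4 nodes with a fork of two nodes at one end (D_6). Hence the type is D_6.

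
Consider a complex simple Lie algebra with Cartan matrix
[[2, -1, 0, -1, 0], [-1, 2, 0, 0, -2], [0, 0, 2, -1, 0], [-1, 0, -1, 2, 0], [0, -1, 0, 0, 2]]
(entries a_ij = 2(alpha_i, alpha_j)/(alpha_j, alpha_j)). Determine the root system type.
The matrix has rank 5 with 2's on the diagonal. Reading the off-diagonal entries as Dynkin edges (a single edge where a_ij = a_ji = -1; a double or triple edge where a_ij * a_ji = 2 or 3), the diagram is a chain of 5 nodes with a double edge at one end; the terminal node there is the unique short simple root (B_5). One simple-root ordering that puts it in standard form is (alpha_3, alpha_4, alpha_1, alpha_2, alpha_5). So the algebra is type B_5, i.e. so(11).

B5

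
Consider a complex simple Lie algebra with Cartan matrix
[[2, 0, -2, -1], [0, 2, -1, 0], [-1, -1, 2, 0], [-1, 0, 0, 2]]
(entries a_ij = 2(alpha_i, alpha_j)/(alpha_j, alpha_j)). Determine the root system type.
F4

The matrix has rank 4 with 2's on the diagonal. Reading the off-diagonal entries as Dynkin edges (a single edge where a_ij = a_ji = -1; a double or triple edge where a_ij * a_ji = 2 or 3), the diagram is a chain of 4 nodes with a double edge between the middle two (F_4). One simple-root ordering that puts it in standard form is (alpha_4, alpha_1, alpha_3, alpha_2). So the algebra is type F_4.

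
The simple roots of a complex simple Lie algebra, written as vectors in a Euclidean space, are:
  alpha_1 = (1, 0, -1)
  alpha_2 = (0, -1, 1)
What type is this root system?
Compute the Cartan integers a_ij = 2(alpha_i, alpha_j)/(alpha_j, alpha_j); the resulting 2x2 Cartan matrix is
[[2, -1], [-1, 2]].
All simple roots have the same length, so the diagram is simply laced. The associated Dynkin diagram is a chain of 2 nodes with single edges (A_2), so the type is A_2 (the algebra sl(3)).

A_2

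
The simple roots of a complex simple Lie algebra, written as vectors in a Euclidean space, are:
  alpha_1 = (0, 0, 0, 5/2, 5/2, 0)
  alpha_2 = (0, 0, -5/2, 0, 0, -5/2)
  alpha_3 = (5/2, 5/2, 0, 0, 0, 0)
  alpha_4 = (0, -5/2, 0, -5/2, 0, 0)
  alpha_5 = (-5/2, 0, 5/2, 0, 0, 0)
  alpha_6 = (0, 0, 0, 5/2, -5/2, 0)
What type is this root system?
Compute the Cartan integers a_ij = 2(alpha_i, alpha_j)/(alpha_j, alpha_j); the resulting 6x6 Cartan matrix is
[[2, 0, 0, -1, 0, 0], [0, 2, 0, 0, -1, 0], [0, 0, 2, -1, -1, 0], [-1, 0, -1, 2, 0, -1], [0, -1, -1, 0, 2, 0], [0, 0, 0, -1, 0, 2]].
All simple roots have the same length, so the diagram is simply laced. The associated Dynkin diagram is a chain of 4 nodes with a fork of two nodes at one end (D_6), so the type is D_6 (the algebra so(12)).

D6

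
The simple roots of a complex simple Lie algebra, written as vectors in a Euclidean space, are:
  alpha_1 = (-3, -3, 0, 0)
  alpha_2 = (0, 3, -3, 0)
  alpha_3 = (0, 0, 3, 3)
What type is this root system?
Compute the Cartan integers a_ij = 2(alpha_i, alpha_j)/(alpha_j, alpha_j); the resulting 3x3 Cartan matrix is
[[2, -1, 0], [-1, 2, -1], [0, -1, 2]].
All simple roots have the same length, so the diagram is simply laced. The associated Dynkin diagram is a chain of 3 nodes with single edges (A_3), so the type is A_3 (the algebra sl(4)).

A_3 (sl(4))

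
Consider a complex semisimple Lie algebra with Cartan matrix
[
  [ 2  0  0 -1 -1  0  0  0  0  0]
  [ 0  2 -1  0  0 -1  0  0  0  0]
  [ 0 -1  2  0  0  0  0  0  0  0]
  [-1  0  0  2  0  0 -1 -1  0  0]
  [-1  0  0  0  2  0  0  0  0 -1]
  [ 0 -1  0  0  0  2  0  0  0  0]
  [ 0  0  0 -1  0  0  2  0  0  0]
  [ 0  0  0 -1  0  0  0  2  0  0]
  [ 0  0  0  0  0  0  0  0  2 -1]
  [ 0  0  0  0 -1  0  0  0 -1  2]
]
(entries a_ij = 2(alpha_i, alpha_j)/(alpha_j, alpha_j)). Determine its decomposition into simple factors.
The diagram associated to this matrix has two connected components: the simple roots {alpha_2, alpha_3, alpha_6} form a chain of 3 nodes with single edges (A_3), and {alpha_1, alpha_4, alpha_5, alpha_7, alpha_8, alpha_9, alpha_10} form a chain of 5 nodes with a fork of two nodes at one end (D_7). A semisimple Lie algebra decomposes uniquely as the direct sum of simple ideals, one per connected component of its Dynkin diagram, so g ≅ A_3 ⊕ D_7 (dimension 15 + 91 = 106).

A3 + D7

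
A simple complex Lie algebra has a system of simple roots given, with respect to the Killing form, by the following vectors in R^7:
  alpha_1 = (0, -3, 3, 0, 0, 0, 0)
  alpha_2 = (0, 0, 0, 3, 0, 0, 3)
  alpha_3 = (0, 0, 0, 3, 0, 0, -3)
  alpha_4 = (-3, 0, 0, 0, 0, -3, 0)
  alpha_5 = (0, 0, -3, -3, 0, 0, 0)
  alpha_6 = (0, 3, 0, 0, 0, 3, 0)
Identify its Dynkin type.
type D_6

Compute the Cartan integers a_ij = 2(alpha_i, alpha_j)/(alpha_j, alpha_j); the resulting 6x6 Cartan matrix is
[[2, 0, 0, 0, -1, -1], [0, 2, 0, 0, -1, 0], [0, 0, 2, 0, -1, 0], [0, 0, 0, 2, 0, -1], [-1, -1, -1, 0, 2, 0], [-1, 0, 0, -1, 0, 2]].
All simple roots have the same length, so the diagram is simply laced. The associated Dynkin diagram is a chain of 4 nodes with a fork of two nodes at one end (D_6), so the type is D_6 (the algebra so(12)).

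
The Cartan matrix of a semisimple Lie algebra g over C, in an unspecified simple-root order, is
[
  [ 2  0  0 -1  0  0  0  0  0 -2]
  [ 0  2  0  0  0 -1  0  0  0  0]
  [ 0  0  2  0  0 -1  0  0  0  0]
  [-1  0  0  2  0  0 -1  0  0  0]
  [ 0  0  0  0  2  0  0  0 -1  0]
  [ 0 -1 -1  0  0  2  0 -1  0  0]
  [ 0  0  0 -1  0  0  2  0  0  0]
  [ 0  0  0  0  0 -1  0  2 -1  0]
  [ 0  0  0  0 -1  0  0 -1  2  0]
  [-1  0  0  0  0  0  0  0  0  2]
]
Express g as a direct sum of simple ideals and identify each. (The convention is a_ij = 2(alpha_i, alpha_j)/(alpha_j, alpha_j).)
B_4 + D_6

The diagram associated to this matrix has two connected components: the simple roots {alpha_1, alpha_4, alpha_7, alpha_10} form a chain of 4 nodes with a double edge at one end; the terminal node there is the unique short simple root (B_4), and {alpha_2, alpha_3, alpha_5, alpha_6, alpha_8, alpha_9} form a chain of 4 nodes with a fork of two nodes at one end (D_6). A semisimple Lie algebra decomposes uniquely as the direct sum of simple ideals, one per connected component of its Dynkin diagram, so g ≅ B_4 ⊕ D_6 (dimension 36 + 66 = 102).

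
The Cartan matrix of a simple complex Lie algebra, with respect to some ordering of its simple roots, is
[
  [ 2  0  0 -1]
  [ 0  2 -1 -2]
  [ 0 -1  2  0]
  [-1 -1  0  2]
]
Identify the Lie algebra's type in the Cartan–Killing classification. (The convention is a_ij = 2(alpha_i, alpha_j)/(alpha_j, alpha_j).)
type F_4

The matrix has rank 4 with 2's on the diagonal. Reading the off-diagonal entries as Dynkin edges (a single edge where a_ij = a_ji = -1; a double or triple edge where a_ij * a_ji = 2 or 3), the diagram is a chain of 4 nodes with a double edge between the middle two (F_4). One simple-root ordering that puts it in standard form is (alpha_3, alpha_2, alpha_4, alpha_1). So the algebra is type F_4.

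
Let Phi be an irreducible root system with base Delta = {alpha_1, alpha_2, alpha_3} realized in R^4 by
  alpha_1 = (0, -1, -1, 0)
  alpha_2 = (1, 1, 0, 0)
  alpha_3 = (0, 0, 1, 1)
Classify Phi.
A_3 (sl(4))

Compute the Cartan integers a_ij = 2(alpha_i, alpha_j)/(alpha_j, alpha_j); the resulting 3x3 Cartan matrix is
[[2, -1, -1], [-1, 2, 0], [-1, 0, 2]].
All simple roots have the same length, so the diagram is simply laced. The associated Dynkin diagram is a chain of 3 nodes with single edges (A_3), so the type is A_3 (the algebra sl(4)).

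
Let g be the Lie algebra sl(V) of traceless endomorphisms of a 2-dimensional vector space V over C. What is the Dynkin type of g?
type A_1

This is sl(2), which has dimension 2^2 - 1 = 3 and rank 2 - 1 = 1 (a Cartan subalgebra is the diagonal traceless matrices). In the classification of classical Lie algebras, the special linear algebra sl(n+1) has type A_n; here n = 1, so the Dynkin diagram is a chain of 1 nodes with single edges (A_1). Hence the type is A_1.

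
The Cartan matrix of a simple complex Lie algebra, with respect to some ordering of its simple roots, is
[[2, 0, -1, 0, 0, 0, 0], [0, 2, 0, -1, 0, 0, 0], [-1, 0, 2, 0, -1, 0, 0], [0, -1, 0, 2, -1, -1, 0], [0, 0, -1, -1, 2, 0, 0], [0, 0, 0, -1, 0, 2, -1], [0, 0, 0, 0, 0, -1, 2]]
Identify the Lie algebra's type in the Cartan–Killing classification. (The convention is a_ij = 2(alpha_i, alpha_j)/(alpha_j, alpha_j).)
The matrix has rank 7 with 2's on the diagonal. Reading the off-diagonal entries as Dynkin edges (a single edge where a_ij = a_ji = -1; a double or triple edge where a_ij * a_ji = 2 or 3), the diagram is a chain of 6 nodes with one extra node attached to the third node from one end (E_7). One simple-root ordering that puts it in standard form is (alpha_7, alpha_2, alpha_6, alpha_4, alpha_5, alpha_3, alpha_1). So the algebra is type E_7.

type E_7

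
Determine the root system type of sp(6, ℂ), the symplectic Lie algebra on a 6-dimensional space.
This is sp(6), which has dimension 6(6+1)/2 = 21 and rank 6/2 = 3. In the classification of classical Lie algebras, the symplectic algebra sp(2n) has type C_n; here n = 3, so the Dynkin diagram is a chain of 3 nodes with a double edge at one end; the terminal node there is the unique long simple root (C_3). Hence the type is C_3.

C_3 (sp(6))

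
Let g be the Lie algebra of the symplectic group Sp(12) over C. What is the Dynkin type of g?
This is sp(12), which has dimension 12(12+1)/2 = 78 and rank 12/2 = 6. In the classification of classical Lie algebras, the symplectic algebra sp(2n) has type C_n; here n = 6, so the Dynkin diagram is a chain of 6 nodes with a double edge at one end; the terminal node there is the unique long simple root (C_6). Hence the type is C_6.

C_6 (sp(12))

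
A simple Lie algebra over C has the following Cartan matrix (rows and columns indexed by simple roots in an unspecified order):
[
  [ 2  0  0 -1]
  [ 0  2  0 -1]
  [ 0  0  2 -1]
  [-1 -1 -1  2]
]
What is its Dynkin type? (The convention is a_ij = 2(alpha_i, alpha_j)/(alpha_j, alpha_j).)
D4

The matrix has rank 4 with 2's on the diagonal. Reading the off-diagonal entries as Dynkin edges (a single edge where a_ij = a_ji = -1; a double or triple edge where a_ij * a_ji = 2 or 3), the diagram is a chain of 2 nodes with a fork of two nodes at one end (D_4). One simple-root ordering that puts it in standard form is (alpha_1, alpha_4, alpha_2, alpha_3). So the algebra is type D_4, i.e. so(8).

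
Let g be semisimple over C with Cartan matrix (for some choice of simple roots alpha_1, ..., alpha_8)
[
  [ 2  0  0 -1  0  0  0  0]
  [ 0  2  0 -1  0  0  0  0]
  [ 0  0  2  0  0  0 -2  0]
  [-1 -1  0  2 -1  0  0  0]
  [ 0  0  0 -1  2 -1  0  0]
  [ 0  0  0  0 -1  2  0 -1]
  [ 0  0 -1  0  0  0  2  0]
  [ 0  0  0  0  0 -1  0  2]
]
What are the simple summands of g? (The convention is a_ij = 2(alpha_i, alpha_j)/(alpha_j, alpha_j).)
B_2 (so(5)) + D_6 (so(12))

The diagram associated to this matrix has two connected components: the simple roots {alpha_3, alpha_7} form a chain of 2 nodes with a double edge at one end; the terminal node there is the unique short simple root (B_2), and {alpha_1, alpha_2, alpha_4, alpha_5, alpha_6, alpha_8} form a chain of 4 nodes with a fork of two nodes at one end (D_6). A semisimple Lie algebra decomposes uniquely as the direct sum of simple ideals, one per connected component of its Dynkin diagram, so g ≅ B_2 ⊕ D_6 (dimension 10 + 66 = 76).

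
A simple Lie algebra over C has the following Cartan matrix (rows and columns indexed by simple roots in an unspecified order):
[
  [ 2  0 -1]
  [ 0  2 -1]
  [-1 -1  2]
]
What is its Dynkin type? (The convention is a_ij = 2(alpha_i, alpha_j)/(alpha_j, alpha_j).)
The matrix has rank 3 with 2's on the diagonal. Reading the off-diagonal entries as Dynkin edges (a single edge where a_ij = a_ji = -1; a double or triple edge where a_ij * a_ji = 2 or 3), the diagram is a chain of 3 nodes with single edges (A_3). One simple-root ordering that puts it in standard form is (alpha_1, alpha_3, alpha_2). So the algebra is type A_3, i.e. sl(4).

A3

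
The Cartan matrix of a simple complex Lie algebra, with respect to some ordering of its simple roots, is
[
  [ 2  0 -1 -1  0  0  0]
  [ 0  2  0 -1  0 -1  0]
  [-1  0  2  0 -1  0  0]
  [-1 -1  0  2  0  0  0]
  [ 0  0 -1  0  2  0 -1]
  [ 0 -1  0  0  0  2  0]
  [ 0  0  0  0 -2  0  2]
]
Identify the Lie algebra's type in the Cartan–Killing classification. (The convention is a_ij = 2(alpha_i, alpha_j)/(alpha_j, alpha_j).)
C7

The matrix has rank 7 with 2's on the diagonal. Reading the off-diagonal entries as Dynkin edges (a single edge where a_ij = a_ji = -1; a double or triple edge where a_ij * a_ji = 2 or 3), the diagram is a chain of 7 nodes with a double edge at one end; the terminal node there is the unique long simple root (C_7). One simple-root ordering that puts it in standard form is (alpha_6, alpha_2, alpha_4, alpha_1, alpha_3, alpha_5, alpha_7). So the algebra is type C_7, i.e. sp(14).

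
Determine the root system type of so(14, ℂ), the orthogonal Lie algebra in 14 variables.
D_7 (so(14))

This is so(14) with 14 even, which has dimension 14(14-1)/2 = 91 and rank 14/2 = 7. In the classification of classical Lie algebras, the orthogonal algebra so(2n) in an even number of variables has type D_n; here n = 7, so the Dynkin diagram is a chain of 5 nodes with a fork of two nodes at one end (D_7). Hence the type is D_7.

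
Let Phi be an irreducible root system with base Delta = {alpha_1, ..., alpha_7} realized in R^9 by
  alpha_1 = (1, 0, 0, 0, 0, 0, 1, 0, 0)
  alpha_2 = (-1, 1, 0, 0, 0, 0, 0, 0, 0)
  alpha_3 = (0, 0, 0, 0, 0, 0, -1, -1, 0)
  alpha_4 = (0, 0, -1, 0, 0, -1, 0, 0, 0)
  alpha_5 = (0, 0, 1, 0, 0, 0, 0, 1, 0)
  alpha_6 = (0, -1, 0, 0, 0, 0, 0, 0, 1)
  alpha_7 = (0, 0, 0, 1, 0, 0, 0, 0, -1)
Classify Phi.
A_7

Compute the Cartan integers a_ij = 2(alpha_i, alpha_j)/(alpha_j, alpha_j); the resulting 7x7 Cartan matrix is
[[2, -1, -1, 0, 0, 0, 0], [-1, 2, 0, 0, 0, -1, 0], [-1, 0, 2, 0, -1, 0, 0], [0, 0, 0, 2, -1, 0, 0], [0, 0, -1, -1, 2, 0, 0], [0, -1, 0, 0, 0, 2, -1], [0, 0, 0, 0, 0, -1, 2]].
All simple roots have the same length, so the diagram is simply laced. The associated Dynkin diagram is a chain of 7 nodes with single edges (A_7), so the type is A_7 (the algebra sl(8)).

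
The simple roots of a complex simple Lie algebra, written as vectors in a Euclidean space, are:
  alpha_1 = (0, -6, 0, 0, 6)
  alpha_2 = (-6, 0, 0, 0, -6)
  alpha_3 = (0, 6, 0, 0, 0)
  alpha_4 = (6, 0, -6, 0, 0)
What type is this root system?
Compute the Cartan integers a_ij = 2(alpha_i, alpha_j)/(alpha_j, alpha_j); the resulting 4x4 Cartan matrix is
[[2, -1, -2, 0], [-1, 2, 0, -1], [-1, 0, 2, 0], [0, -1, 0, 2]].
The roots have two lengths (squared-length ratio 2:1); the short ones are alpha_{3}. The associated Dynkin diagram is a chain of 4 nodes with a double edge at one end; the terminal node there is the unique short simple root (B_4), so the type is B_4 (the algebra so(9)).

B_4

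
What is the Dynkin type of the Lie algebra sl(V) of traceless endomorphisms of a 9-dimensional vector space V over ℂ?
A_8 (sl(9))

This is sl(9), which has dimension 9^2 - 1 = 80 and rank 9 - 1 = 8 (a Cartan subalgebra is the diagonal traceless matrices). In the classification of classical Lie algebras, the special linear algebra sl(n+1) has type A_n; here n = 8, so the Dynkin diagram is a chain of 8 nodes with single edges (A_8). Hence the type is A_8.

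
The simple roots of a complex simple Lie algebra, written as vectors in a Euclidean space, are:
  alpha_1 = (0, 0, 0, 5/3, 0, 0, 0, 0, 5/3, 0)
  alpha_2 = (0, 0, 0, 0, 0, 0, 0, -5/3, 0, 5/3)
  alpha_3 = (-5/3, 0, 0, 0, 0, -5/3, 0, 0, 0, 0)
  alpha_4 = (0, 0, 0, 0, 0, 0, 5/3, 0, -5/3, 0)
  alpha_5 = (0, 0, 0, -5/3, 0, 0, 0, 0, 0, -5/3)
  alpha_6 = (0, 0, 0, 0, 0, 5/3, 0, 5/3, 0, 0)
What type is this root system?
A_6 (sl(7))

Compute the Cartan integers a_ij = 2(alpha_i, alpha_j)/(alpha_j, alpha_j); the resulting 6x6 Cartan matrix is
[[2, 0, 0, -1, -1, 0], [0, 2, 0, 0, -1, -1], [0, 0, 2, 0, 0, -1], [-1, 0, 0, 2, 0, 0], [-1, -1, 0, 0, 2, 0], [0, -1, -1, 0, 0, 2]].
All simple roots have the same length, so the diagram is simply laced. The associated Dynkin diagram is a chain of 6 nodes with single edges (A_6), so the type is A_6 (the algebra sl(7)).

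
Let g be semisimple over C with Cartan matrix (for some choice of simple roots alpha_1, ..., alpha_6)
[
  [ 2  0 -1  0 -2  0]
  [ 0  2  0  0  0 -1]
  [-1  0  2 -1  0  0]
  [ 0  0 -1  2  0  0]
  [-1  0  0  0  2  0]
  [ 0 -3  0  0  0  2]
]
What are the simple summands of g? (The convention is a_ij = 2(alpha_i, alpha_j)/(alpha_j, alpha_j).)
The diagram associated to this matrix has two connected components: the simple roots {alpha_1, alpha_3, alpha_4, alpha_5} form a chain of 4 nodes with a double edge at one end; the terminal node there is the unique short simple root (B_4), and {alpha_2, alpha_6} form two nodes joined by a triple edge (G_2). A semisimple Lie algebra decomposes uniquely as the direct sum of simple ideals, one per connected component of its Dynkin diagram, so g ≅ B_4 ⊕ G_2 (dimension 36 + 14 = 50).

B_4 ⊕ G_2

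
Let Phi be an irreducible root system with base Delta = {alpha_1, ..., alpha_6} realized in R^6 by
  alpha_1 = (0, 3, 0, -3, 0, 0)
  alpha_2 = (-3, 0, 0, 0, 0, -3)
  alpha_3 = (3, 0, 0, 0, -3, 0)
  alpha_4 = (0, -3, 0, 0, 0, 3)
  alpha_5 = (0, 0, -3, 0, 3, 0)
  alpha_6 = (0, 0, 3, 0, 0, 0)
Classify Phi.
Compute the Cartan integers a_ij = 2(alpha_i, alpha_j)/(alpha_j, alpha_j); the resulting 6x6 Cartan matrix is
[[2, 0, 0, -1, 0, 0], [0, 2, -1, -1, 0, 0], [0, -1, 2, 0, -1, 0], [-1, -1, 0, 2, 0, 0], [0, 0, -1, 0, 2, -2], [0, 0, 0, 0, -1, 2]].
The roots have two lengths (squared-length ratio 2:1); the short ones are alpha_{6}. The associated Dynkin diagram is a chain of 6 nodes with a double edge at one end; the terminal node there is the unique short simple root (B_6), so the type is B_6 (the algebra so(13)).

B_6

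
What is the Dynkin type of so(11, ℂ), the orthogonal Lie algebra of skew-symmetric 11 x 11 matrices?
This is so(11) with 11 odd, which has dimension 11(11-1)/2 = 55 and rank (11-1)/2 = 5. In the classification of classical Lie algebras, the orthogonal algebra so(2n+1) in an odd number of variables has type B_n; here n = 5, so the Dynkin diagram is a chain of 5 nodes with a double edge at one end; the terminal node there is the unique short simple root (B_5). Hence the type is B_5.

B5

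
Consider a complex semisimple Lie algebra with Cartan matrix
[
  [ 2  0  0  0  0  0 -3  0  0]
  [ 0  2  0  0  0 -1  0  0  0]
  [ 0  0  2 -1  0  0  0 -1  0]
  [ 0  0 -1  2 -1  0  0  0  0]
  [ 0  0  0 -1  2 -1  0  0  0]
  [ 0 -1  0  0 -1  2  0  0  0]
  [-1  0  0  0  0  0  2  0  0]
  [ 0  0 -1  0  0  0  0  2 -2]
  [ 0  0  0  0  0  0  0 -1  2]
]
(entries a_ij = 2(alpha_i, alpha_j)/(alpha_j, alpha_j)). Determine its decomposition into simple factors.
The diagram associated to this matrix has two connected components: the simple roots {alpha_2, alpha_3, alpha_4, alpha_5, alpha_6, alpha_8, alpha_9} form a chain of 7 nodes with a double edge at one end; the terminal node there is the unique short simple root (B_7), and {alpha_1, alpha_7} form two nodes joined by a triple edge (G_2). A semisimple Lie algebra decomposes uniquely as the direct sum of simple ideals, one per connected component of its Dynkin diagram, so g ≅ B_7 ⊕ G_2 (dimension 105 + 14 = 119).

B_7 + G_2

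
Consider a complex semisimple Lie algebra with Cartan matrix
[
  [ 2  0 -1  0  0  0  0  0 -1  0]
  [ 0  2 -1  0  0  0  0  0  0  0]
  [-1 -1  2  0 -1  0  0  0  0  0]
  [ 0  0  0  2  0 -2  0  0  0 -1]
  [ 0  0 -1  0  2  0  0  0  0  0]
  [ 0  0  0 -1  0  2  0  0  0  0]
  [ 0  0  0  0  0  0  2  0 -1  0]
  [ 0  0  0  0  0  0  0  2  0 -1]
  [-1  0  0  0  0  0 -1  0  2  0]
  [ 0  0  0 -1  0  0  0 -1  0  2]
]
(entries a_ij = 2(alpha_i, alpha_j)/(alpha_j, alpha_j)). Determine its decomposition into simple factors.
type B_4 + type D_6

The diagram associated to this matrix has two connected components: the simple roots {alpha_4, alpha_6, alpha_8, alpha_10} form a chain of 4 nodes with a double edge at one end; the terminal node there is the unique short simple root (B_4), and {alpha_1, alpha_2, alpha_3, alpha_5, alpha_7, alpha_9} form a chain of 4 nodes with a fork of two nodes at one end (D_6). A semisimple Lie algebra decomposes uniquely as the direct sum of simple ideals, one per connected component of its Dynkin diagram, so g ≅ B_4 ⊕ D_6 (dimension 36 + 66 = 102).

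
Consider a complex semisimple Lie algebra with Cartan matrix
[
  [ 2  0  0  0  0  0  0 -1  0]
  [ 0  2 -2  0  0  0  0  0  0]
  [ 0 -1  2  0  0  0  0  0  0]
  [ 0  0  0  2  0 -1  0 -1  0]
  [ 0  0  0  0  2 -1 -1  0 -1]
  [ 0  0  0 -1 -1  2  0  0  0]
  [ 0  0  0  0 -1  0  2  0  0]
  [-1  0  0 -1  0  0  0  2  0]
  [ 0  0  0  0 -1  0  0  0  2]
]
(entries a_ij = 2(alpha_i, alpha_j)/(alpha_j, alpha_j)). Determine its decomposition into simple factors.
The diagram associated to this matrix has two connected components: the simple roots {alpha_2, alpha_3} form a chain of 2 nodes with a double edge at one end; the terminal node there is the unique short simple root (B_2), and {alpha_1, alpha_4, alpha_5, alpha_6, alpha_7, alpha_8, alpha_9} form a chain of 5 nodes with a fork of two nodes at one end (D_7). A semisimple Lie algebra decomposes uniquely as the direct sum of simple ideals, one per connected component of its Dynkin diagram, so g ≅ B_2 ⊕ D_7 (dimension 10 + 91 = 101).

B_2 (so(5)) + D_7 (so(14))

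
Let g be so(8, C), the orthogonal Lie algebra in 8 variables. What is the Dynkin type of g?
D_4

This is so(8) with 8 even, which has dimension 8(8-1)/2 = 28 and rank 8/2 = 4. In the classification of classical Lie algebras, the orthogonal algebra so(2n) in an even number of variables has type D_n; here n = 4, so the Dynkin diagram is a chain of 2 nodes with a fork of two nodes at one end (D_4). Hence the type is D_4.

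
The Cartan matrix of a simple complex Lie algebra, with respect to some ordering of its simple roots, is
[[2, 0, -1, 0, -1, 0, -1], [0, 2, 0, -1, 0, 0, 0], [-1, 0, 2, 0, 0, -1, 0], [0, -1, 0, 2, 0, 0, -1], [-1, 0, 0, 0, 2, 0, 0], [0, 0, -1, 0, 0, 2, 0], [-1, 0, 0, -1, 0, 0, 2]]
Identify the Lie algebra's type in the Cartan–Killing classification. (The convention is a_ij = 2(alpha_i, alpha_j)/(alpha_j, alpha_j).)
type E_7

The matrix has rank 7 with 2's on the diagonal. Reading the off-diagonal entries as Dynkin edges (a single edge where a_ij = a_ji = -1; a double or triple edge where a_ij * a_ji = 2 or 3), the diagram is a chain of 6 nodes with one extra node attached to the third node from one end (E_7). One simple-root ordering that puts it in standard form is (alpha_6, alpha_5, alpha_3, alpha_1, alpha_7, alpha_4, alpha_2). So the algebra is type E_7.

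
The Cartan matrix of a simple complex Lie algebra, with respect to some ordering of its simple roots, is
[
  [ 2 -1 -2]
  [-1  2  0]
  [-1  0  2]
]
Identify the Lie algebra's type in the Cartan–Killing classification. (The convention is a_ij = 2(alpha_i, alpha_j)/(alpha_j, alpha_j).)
B_3 (so(7))

The matrix has rank 3 with 2's on the diagonal. Reading the off-diagonal entries as Dynkin edges (a single edge where a_ij = a_ji = -1; a double or triple edge where a_ij * a_ji = 2 or 3), the diagram is a chain of 3 nodes with a double edge at one end; the terminal node there is the unique short simple root (B_3). One simple-root ordering that puts it in standard form is (alpha_2, alpha_1, alpha_3). So the algebra is type B_3, i.e. so(7).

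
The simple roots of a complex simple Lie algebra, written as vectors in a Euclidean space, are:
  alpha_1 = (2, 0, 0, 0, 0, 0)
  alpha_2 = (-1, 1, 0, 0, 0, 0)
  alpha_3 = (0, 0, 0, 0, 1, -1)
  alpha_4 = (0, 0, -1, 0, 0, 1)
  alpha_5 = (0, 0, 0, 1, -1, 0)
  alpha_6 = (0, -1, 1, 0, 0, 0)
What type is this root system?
Compute the Cartan integers a_ij = 2(alpha_i, alpha_j)/(alpha_j, alpha_j); the resulting 6x6 Cartan matrix is
[[2, -2, 0, 0, 0, 0], [-1, 2, 0, 0, 0, -1], [0, 0, 2, -1, -1, 0], [0, 0, -1, 2, 0, -1], [0, 0, -1, 0, 2, 0], [0, -1, 0, -1, 0, 2]].
The roots have two lengths (squared-length ratio 2:1); the short ones are alpha_{2,3,4,5,6}. The associated Dynkin diagram is a chain of 6 nodes with a double edge at one end; the terminal node there is the unique long simple root (C_6), so the type is C_6 (the algebra sp(12)).

C6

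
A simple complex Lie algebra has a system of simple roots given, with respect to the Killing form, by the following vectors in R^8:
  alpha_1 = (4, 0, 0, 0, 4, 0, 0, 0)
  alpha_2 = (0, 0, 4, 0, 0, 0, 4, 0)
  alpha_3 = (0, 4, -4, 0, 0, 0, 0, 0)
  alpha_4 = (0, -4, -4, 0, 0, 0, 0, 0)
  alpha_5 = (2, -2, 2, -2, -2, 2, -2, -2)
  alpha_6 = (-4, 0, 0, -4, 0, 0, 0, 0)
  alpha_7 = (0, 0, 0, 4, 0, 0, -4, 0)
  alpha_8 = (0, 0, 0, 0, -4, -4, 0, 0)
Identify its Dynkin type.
E_8

Compute the Cartan integers a_ij = 2(alpha_i, alpha_j)/(alpha_j, alpha_j); the resulting 8x8 Cartan matrix is
[[2, 0, 0, 0, 0, -1, 0, -1], [0, 2, -1, -1, 0, 0, -1, 0], [0, -1, 2, 0, -1, 0, 0, 0], [0, -1, 0, 2, 0, 0, 0, 0], [0, 0, -1, 0, 2, 0, 0, 0], [-1, 0, 0, 0, 0, 2, -1, 0], [0, -1, 0, 0, 0, -1, 2, 0], [-1, 0, 0, 0, 0, 0, 0, 2]].
All simple roots have the same length, so the diagram is simply laced. The associated Dynkin diagram is a chain of 7 nodes with one extra node attached to the third node from one end (E_8), so the type is E_8.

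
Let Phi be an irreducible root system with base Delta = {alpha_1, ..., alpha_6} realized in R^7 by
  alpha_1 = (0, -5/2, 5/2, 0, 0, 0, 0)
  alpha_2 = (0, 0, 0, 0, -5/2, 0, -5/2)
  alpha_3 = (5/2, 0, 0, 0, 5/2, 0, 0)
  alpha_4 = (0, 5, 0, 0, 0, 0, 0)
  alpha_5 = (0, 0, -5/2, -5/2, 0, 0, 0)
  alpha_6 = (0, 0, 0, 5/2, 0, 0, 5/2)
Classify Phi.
Compute the Cartan integers a_ij = 2(alpha_i, alpha_j)/(alpha_j, alpha_j); the resulting 6x6 Cartan matrix is
[[2, 0, 0, -1, -1, 0], [0, 2, -1, 0, 0, -1], [0, -1, 2, 0, 0, 0], [-2, 0, 0, 2, 0, 0], [-1, 0, 0, 0, 2, -1], [0, -1, 0, 0, -1, 2]].
The roots have two lengths (squared-length ratio 2:1); the short ones are alpha_{1,2,3,5,6}. The associated Dynkin diagram is a chain of 6 nodes with a double edge at one end; the terminal node there is the unique long simple root (C_6), so the type is C_6 (the algebra sp(12)).

C6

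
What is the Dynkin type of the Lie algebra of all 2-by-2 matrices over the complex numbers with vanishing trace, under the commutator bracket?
type A_1

This is sl(2), which has dimension 2^2 - 1 = 3 and rank 2 - 1 = 1 (a Cartan subalgebra is the diagonal traceless matrices). In the classification of classical Lie algebras, the special linear algebra sl(n+1) has type A_n; here n = 1, so the Dynkin diagram is a chain of 1 nodes with single edges (A_1). Hence the type is A_1.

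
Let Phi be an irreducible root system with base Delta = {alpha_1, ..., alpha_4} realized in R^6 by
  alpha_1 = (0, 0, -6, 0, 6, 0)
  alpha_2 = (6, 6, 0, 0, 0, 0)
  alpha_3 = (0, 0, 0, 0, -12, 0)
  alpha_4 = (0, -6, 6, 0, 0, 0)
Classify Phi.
Compute the Cartan integers a_ij = 2(alpha_i, alpha_j)/(alpha_j, alpha_j); the resulting 4x4 Cartan matrix is
[[2, 0, -1, -1], [0, 2, 0, -1], [-2, 0, 2, 0], [-1, -1, 0, 2]].
The roots have two lengths (squared-length ratio 2:1); the short ones are alpha_{1,2,4}. The associated Dynkin diagram is a chain of 4 nodes with a double edge at one end; the terminal node there is the unique long simple root (C_4), so the type is C_4 (the algebra sp(8)).

type C_4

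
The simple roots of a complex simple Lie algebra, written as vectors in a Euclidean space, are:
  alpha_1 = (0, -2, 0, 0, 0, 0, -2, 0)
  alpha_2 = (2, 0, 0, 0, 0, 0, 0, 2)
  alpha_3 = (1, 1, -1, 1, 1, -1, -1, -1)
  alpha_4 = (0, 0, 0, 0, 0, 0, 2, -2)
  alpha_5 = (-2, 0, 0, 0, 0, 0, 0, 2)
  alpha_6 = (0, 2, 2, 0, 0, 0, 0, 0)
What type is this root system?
Compute the Cartan integers a_ij = 2(alpha_i, alpha_j)/(alpha_j, alpha_j); the resulting 6x6 Cartan matrix is
[[2, 0, 0, -1, 0, -1], [0, 2, 0, -1, 0, 0], [0, 0, 2, 0, -1, 0], [-1, -1, 0, 2, -1, 0], [0, 0, -1, -1, 2, 0], [-1, 0, 0, 0, 0, 2]].
All simple roots have the same length, so the diagram is simply laced. The associated Dynkin diagram is a chain of 5 nodes with one extra node attached to the third node from one end (E_6), so the type is E_6.

E6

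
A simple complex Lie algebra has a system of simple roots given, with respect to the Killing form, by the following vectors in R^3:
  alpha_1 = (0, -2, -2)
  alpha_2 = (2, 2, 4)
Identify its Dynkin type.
Compute the Cartan integers a_ij = 2(alpha_i, alpha_j)/(alpha_j, alpha_j); the resulting 2x2 Cartan matrix is
[[2, -1], [-3, 2]].
The roots have two lengths (squared-length ratio 3:1); the short ones are alpha_{1}. The associated Dynkin diagram is two nodes joined by a triple edge (G_2), so the type is G_2.

type G_2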